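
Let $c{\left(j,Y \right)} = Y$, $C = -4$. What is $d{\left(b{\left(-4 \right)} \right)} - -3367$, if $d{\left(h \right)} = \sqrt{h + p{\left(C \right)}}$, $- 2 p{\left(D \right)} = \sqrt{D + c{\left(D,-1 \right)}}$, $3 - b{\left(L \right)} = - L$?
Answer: $3367 + \frac{\sqrt{-4 - 2 i \sqrt{5}}}{2} \approx 3367.5 - 1.118 i$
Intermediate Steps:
$b{\left(L \right)} = 3 + L$ ($b{\left(L \right)} = 3 - - L = 3 + L$)
$p{\left(D \right)} = - \frac{\sqrt{-1 + D}}{2}$ ($p{\left(D \right)} = - \frac{\sqrt{D - 1}}{2} = - \frac{\sqrt{-1 + D}}{2}$)
$d{\left(h \right)} = \sqrt{h - \frac{i \sqrt{5}}{2}}$ ($d{\left(h \right)} = \sqrt{h - \frac{\sqrt{-1 - 4}}{2}} = \sqrt{h - \frac{\sqrt{-5}}{2}} = \sqrt{h - \frac{i \sqrt{5}}{2}}$)
$d{\left(b{\left(-4 \right)} \right)} - -3367 = \frac{\sqrt{4 \left(3 - 4\right) - 2 i \sqrt{5}}}{2} - -3367 = \frac{\sqrt{4 \left(-1\right) - 2 i \sqrt{5}}}{2} + 3367 = \frac{\sqrt{-4 - 2 i \sqrt{5}}}{2} + 3367 = 3367 + \frac{\sqrt{-4 - 2 i \sqrt{5}}}{2}$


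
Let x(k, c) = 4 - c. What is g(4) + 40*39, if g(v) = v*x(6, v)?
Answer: 1560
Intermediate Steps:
g(v) = v*(4 - v)
g(4) + 40*39 = 4*(4 - 1*4) + 40*39 = 4*(4 - 4) + 1560 = 4*0 + 1560 = 0 + 1560 = 1560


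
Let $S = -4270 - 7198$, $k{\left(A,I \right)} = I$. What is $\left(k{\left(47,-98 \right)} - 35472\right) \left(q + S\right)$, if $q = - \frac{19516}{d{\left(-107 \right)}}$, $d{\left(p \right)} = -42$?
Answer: $\frac{1174165700}{3} \approx 3.9139 \cdot 10^{8}$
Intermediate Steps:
$S = -11468$ ($S = -4270 - 7198 = -11468$)
$q = \frac{1394}{3}$ ($q = - \frac{19516}{-42} = \left(-19516\right) \left(- \frac{1}{42}\right) = \frac{1394}{3} \approx 464.67$)
$\left(k{\left(47,-98 \right)} - 35472\right) \left(q + S\right) = \left(-98 - 35472\right) \left(\frac{1394}{3} - 11468\right) = \left(-35570\right) \left(- \frac{33010}{3}\right) = \frac{1174165700}{3}$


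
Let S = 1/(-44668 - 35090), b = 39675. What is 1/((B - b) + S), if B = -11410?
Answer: -79758/4074437431 ≈ -1.9575e-5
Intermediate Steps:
S = -1/79758 (S = 1/(-79758) = -1/79758 ≈ -1.2538e-5)
1/((B - b) + S) = 1/((-11410 - 1*39675) - 1/79758) = 1/((-11410 - 39675) - 1/79758) = 1/(-51085 - 1/79758) = 1/(-4074437431/79758) = -79758/4074437431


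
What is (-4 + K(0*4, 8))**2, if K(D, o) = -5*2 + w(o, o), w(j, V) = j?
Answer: 36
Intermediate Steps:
K(D, o) = -10 + o (K(D, o) = -5*2 + o = -10 + o)
(-4 + K(0*4, 8))**2 = (-4 + (-10 + 8))**2 = (-4 - 2)**2 = (-6)**2 = 36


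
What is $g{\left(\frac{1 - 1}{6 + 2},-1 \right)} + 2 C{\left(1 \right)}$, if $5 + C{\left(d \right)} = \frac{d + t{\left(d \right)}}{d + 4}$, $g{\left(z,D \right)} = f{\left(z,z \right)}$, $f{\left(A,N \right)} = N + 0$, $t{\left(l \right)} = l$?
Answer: $- \frac{46}{5} \approx -9.2$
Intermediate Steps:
$f{\left(A,N \right)} = N$
$g{\left(z,D \right)} = z$
$C{\left(d \right)} = -5 + \frac{2 d}{4 + d}$ ($C{\left(d \right)} = -5 + \frac{d + d}{d + 4} = -5 + \frac{2 d}{4 + d}$)
$g{\left(\frac{1 - 1}{6 + 2},-1 \right)} + 2 C{\left(1 \right)} = \frac{1 - 1}{6 + 2} + 2 \frac{-20 - 3}{4 + 1} = \frac{0}{8} + 2 \frac{-20 - 3}{5} = 0 \cdot \frac{1}{8} + 2 \cdot \frac{1}{5} \left(-23\right) = 0 + 2 \left(- \frac{23}{5}\right) = 0 - \frac{46}{5} = - \frac{46}{5}$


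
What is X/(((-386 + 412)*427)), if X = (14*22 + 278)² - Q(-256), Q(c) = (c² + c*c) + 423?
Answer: 211901/11102 ≈ 19.087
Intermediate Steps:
Q(c) = 423 + 2*c² (Q(c) = (c² + c²) + 423 = 2*c² + 423 = 423 + 2*c²)
X = 211901 (X = (14*22 + 278)² - (423 + 2*(-256)²) = (308 + 278)² - (423 + 2*65536) = 586² - (423 + 131072) = 343396 - 1*131495 = 343396 - 131495 = 211901)
X/(((-386 + 412)*427)) = 211901/(((-386 + 412)*427)) = 211901/((26*427)) = 211901/11102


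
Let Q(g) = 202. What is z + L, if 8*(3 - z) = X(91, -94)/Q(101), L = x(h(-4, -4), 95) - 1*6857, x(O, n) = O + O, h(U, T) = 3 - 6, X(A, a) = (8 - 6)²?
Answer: -2771441/404 ≈ -6860.0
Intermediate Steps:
X(A, a) = 4 (X(A, a) = 2² = 4)
h(U, T) = -3
x(O, n) = 2*O
L = -6863 (L = 2*(-3) - 1*6857 = -6 - 6857 = -6863)
z = 1211/404 (z = 3 - 1/(2*202) = 3 - ⅛*2/101 = 3 - 1/404 = 1211/404 ≈ 2.9975)
z + L = 1211/404 - 6863 = -2771441/404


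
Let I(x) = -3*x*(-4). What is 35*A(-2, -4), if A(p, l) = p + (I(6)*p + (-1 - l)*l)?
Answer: -5530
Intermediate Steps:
I(x) = 12*x
A(p, l) = 73*p + l*(-1 - l) (A(p, l) = p + ((12*6)*p + (-1 - l)*l) = p + (72*p + l*(-1 - l)) = 73*p + l*(-1 - l))
35*A(-2, -4) = 35*(-1*(-4) - 1*(-4)² + 73*(-2)) = 35*(4 - 1*16 - 146) = 35*(4 - 16 - 146) = 35*(-158) = -5530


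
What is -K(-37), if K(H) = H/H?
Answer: -1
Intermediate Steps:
K(H) = 1
-K(-37) = -1*1 = -1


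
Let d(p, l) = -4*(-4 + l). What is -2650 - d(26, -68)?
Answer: -2938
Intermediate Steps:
d(p, l) = 16 - 4*l
-2650 - d(26, -68) = -2650 - (16 - 4*(-68)) = -2650 - (16 + 272) = -2650 - 1*288 = -2650 - 288 = -2938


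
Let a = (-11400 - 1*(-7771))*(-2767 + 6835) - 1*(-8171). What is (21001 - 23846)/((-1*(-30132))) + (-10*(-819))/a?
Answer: -42223620925/444585637332 ≈ -0.094973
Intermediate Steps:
a = -14754601 (a = (-11400 + 7771)*4068 + 8171 = -3629*4068 + 8171 = -14762772 + 8171 = -14754601)
(21001 - 23846)/((-1*(-30132))) + (-10*(-819))/a = (21001 - 23846)/((-1*(-30132))) - 10*(-819)/(-14754601) = -2845/30132 + 8190*(-1/14754601) = -2845*1/30132 - 8190/14754601 = -2845/30132 - 8190/14754601 = -42223620925/444585637332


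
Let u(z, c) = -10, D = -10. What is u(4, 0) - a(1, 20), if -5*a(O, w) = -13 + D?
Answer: -73/5 ≈ -14.600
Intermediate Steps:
a(O, w) = 23/5 (a(O, w) = -(-13 - 10)/5 = -⅕*(-23) = 23/5)
u(4, 0) - a(1, 20) = -10 - 1*23/5 = -10 - 23/5 = -73/5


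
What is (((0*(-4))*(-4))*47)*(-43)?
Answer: 0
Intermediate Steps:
(((0*(-4))*(-4))*47)*(-43) = ((0*(-4))*47)*(-43) = (0*47)*(-43) = 0*(-43) = 0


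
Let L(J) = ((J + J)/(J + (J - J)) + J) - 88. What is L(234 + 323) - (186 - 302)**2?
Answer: -12985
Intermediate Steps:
L(J) = -86 + J (L(J) = ((2*J)/(J + 0) + J) - 88 = ((2*J)/J + J) - 88 = (2 + J) - 88 = -86 + J)
L(234 + 323) - (186 - 302)**2 = (-86 + (234 + 323)) - (186 - 302)**2 = (-86 + 557) - 1*(-116)**2 = 471 - 1*13456 = 471 - 13456 = -12985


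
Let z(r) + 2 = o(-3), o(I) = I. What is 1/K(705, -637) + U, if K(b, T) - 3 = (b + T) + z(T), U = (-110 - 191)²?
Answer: 5979667/66 ≈ 90601.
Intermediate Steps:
z(r) = -5 (z(r) = -2 - 3 = -5)
U = 90601 (U = (-301)² = 90601)
K(b, T) = -2 + T + b (K(b, T) = 3 + ((b + T) - 5) = 3 + ((T + b) - 5) = 3 + (-5 + T + b) = -2 + T + b)
1/K(705, -637) + U = 1/(-2 - 637 + 705) + 90601 = 1/66 + 90601 = 5979667/66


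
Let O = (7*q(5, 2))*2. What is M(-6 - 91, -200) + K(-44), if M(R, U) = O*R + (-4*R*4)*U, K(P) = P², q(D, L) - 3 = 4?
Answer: -317970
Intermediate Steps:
q(D, L) = 7 (q(D, L) = 3 + 4 = 7)
O = 98 (O = (7*7)*2 = 49*2 = 98)
M(R, U) = 98*R - 16*R*U (M(R, U) = 98*R + (-4*R*4)*U = 98*R + (-16*R)*U = 98*R - 16*R*U)
M(-6 - 91, -200) + K(-44) = 2*(-6 - 91)*(49 - 8*(-200)) + (-44)² = 2*(-97)*(49 + 1600) + 1936 = 2*(-97)*1649 + 1936 = -319906 + 1936 = -317970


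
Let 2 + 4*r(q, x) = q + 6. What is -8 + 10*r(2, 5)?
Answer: 7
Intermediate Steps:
r(q, x) = 1 + q/4 (r(q, x) = -½ + (q + 6)/4 = -½ + (6 + q)/4 = -½ + (3/2 + q/4) = 1 + q/4)
-8 + 10*r(2, 5) = -8 + 10*(1 + (¼)*2) = -8 + 10*(1 + ½) = -8 + 10*(3/2) = -8 + 15 = 7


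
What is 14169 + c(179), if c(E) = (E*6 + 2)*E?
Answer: 206773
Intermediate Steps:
c(E) = E*(2 + 6*E) (c(E) = (6*E + 2)*E = (2 + 6*E)*E = E*(2 + 6*E))
14169 + c(179) = 14169 + 2*179*(1 + 3*179) = 14169 + 2*179*(1 + 537) = 14169 + 2*179*538 = 14169 + 192604 = 206773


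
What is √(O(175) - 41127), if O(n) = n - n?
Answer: I*√41127 ≈ 202.8*I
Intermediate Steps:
O(n) = 0
√(O(175) - 41127) = √(0 - 41127) = √(-41127) = I*√41127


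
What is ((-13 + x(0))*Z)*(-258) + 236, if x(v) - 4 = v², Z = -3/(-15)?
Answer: 3502/5 ≈ 700.40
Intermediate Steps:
Z = ⅕ (Z = -3*(-1/15) = ⅕ ≈ 0.20000)
x(v) = 4 + v²
((-13 + x(0))*Z)*(-258) + 236 = ((-13 + (4 + 0²))*(⅕))*(-258) + 236 = ((-13 + (4 + 0))*(⅕))*(-258) + 236 = ((-13 + 4)*(⅕))*(-258) + 236 = -9*⅕*(-258) + 236 = -9/5*(-258) + 236 = 2322/5 + 236 = 3502/5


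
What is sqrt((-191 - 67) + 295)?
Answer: sqrt(37) ≈ 6.0828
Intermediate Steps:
sqrt((-191 - 67) + 295) = sqrt(-258 + 295) = sqrt(37)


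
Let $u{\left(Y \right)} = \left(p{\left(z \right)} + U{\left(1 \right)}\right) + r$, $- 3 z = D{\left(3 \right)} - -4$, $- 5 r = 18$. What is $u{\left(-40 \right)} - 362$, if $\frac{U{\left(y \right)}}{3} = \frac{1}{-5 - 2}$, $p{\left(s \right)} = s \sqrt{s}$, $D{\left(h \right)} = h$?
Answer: $- \frac{12811}{35} - \frac{7 i \sqrt{21}}{9} \approx -366.03 - 3.5642 i$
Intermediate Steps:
$r = - \frac{18}{5}$ ($r = \left(- \frac{1}{5}\right) 18 = - \frac{18}{5} \approx -3.6$)
$z = - \frac{7}{3}$ ($z = - \frac{3 - -4}{3} = - \frac{3 + 4}{3} = \left(- \frac{1}{3}\right) 7 = - \frac{7}{3} \approx -2.3333$)
$p{\left(s \right)} = s^{\frac{3}{2}}$
$U{\left(y \right)} = - \frac{3}{7}$ ($U{\left(y \right)} = \frac{3}{-5 - 2} = \frac{3}{-7} = 3 \left(- \frac{1}{7}\right) = - \frac{3}{7}$)
$u{\left(Y \right)} = - \frac{141}{35} - \frac{7 i \sqrt{21}}{9}$ ($u{\left(Y \right)} = \left(\left(- \frac{7}{3}\right)^{\frac{3}{2}} - \frac{3}{7}\right) - \frac{18}{5} = \left(- \frac{7 i \sqrt{21}}{9} - \frac{3}{7}\right) - \frac{18}{5} = \left(- \frac{3}{7} - \frac{7 i \sqrt{21}}{9}\right) - \frac{18}{5} = - \frac{141}{35} - \frac{7 i \sqrt{21}}{9}$)
$u{\left(-40 \right)} - 362 = \left(- \frac{141}{35} - \frac{7 i \sqrt{21}}{9}\right) - 362 = - \frac{12811}{35} - \frac{7 i \sqrt{21}}{9}$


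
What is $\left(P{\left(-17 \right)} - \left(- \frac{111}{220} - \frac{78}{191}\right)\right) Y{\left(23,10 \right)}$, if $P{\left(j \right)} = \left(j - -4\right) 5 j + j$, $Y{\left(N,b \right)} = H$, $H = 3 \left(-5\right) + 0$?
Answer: $- \frac{137268363}{8404} \approx -16334.0$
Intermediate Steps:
$H = -15$ ($H = -15 + 0 = -15$)
$Y{\left(N,b \right)} = -15$
$P{\left(j \right)} = j + j \left(20 + 5 j\right)$ ($P{\left(j \right)} = \left(j + 4\right) 5 j + j = \left(4 + j\right) 5 j + j = \left(20 + 5 j\right) j + j = j \left(20 + 5 j\right) + j = j + j \left(20 + 5 j\right)$)
$\left(P{\left(-17 \right)} - \left(- \frac{111}{220} - \frac{78}{191}\right)\right) Y{\left(23,10 \right)} = \left(- 17 \left(21 + 5 \left(-17\right)\right) - \left(- \frac{111}{220} - \frac{78}{191}\right)\right) \left(-15\right) = \left(- 17 \left(21 - 85\right) - - \frac{38361}{42020}\right) \left(-15\right) = \left(\left(-17\right) \left(-64\right) + \left(\frac{78}{191} + \frac{111}{220}\right)\right) \left(-15\right) = \left(1088 + \frac{38361}{42020}\right) \left(-15\right) = \frac{45756121}{42020} \left(-15\right) = - \frac{137268363}{8404}$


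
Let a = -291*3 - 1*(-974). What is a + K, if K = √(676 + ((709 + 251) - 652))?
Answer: 101 + 2*√246 ≈ 132.37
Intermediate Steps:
K = 2*√246 (K = √(676 + (960 - 652)) = √(676 + 308) = √984 = 2*√246 ≈ 31.369)
a = 101 (a = -873 + 974 = 101)
a + K = 101 + 2*√246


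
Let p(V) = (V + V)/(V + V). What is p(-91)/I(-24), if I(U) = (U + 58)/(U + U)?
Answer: -24/17 ≈ -1.4118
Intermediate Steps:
I(U) = (58 + U)/(2*U) (I(U) = (58 + U)/((2*U)) = (58 + U)*(1/(2*U)) = (58 + U)/(2*U))
p(V) = 1 (p(V) = (2*V)/((2*V)) = (2*V)*(1/(2*V)) = 1)
p(-91)/I(-24) = 1/((½)*(58 - 24)/(-24)) = 1/((½)*(-1/24)*34) = 1/(-17/24) = 1*(-24/17) = -24/17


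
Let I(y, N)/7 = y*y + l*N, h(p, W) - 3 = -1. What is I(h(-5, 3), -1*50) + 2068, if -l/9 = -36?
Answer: -111304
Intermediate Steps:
l = 324 (l = -9*(-36) = 324)
h(p, W) = 2 (h(p, W) = 3 - 1 = 2)
I(y, N) = 7*y² + 2268*N (I(y, N) = 7*(y*y + 324*N) = 7*(y² + 324*N) = 7*y² + 2268*N)
I(h(-5, 3), -1*50) + 2068 = (7*2² + 2268*(-1*50)) + 2068 = (7*4 + 2268*(-50)) + 2068 = (28 - 113400) + 2068 = -113372 + 2068 = -111304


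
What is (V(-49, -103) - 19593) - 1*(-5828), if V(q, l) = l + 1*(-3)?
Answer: -13871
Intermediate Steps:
V(q, l) = -3 + l (V(q, l) = l - 3 = -3 + l)
(V(-49, -103) - 19593) - 1*(-5828) = ((-3 - 103) - 19593) - 1*(-5828) = (-106 - 19593) + 5828 = -19699 + 5828 = -13871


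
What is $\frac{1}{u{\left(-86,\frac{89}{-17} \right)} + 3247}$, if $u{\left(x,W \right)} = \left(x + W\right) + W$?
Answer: $\frac{17}{53559} \approx 0.00031741$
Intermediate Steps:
$u{\left(x,W \right)} = x + 2 W$ ($u{\left(x,W \right)} = \left(W + x\right) + W = x + 2 W$)
$\frac{1}{u{\left(-86,\frac{89}{-17} \right)} + 3247} = \frac{1}{\left(-86 + 2 \frac{89}{-17}\right) + 3247} = \frac{1}{\left(-86 + 2 \cdot 89 \left(- \frac{1}{17}\right)\right) + 3247} = \frac{1}{\left(-86 + 2 \left(- \frac{89}{17}\right)\right) + 3247} = \frac{1}{\left(-86 - \frac{178}{17}\right) + 3247} = \frac{1}{- \frac{1640}{17} + 3247} = \frac{1}{\frac{53559}{17}} = \frac{17}{53559}$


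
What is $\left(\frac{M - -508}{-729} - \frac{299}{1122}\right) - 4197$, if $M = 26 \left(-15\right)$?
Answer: $- \frac{1144412051}{272646} \approx -4197.4$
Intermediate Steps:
$M = -390$
$\left(\frac{M - -508}{-729} - \frac{299}{1122}\right) - 4197 = \left(\frac{-390 - -508}{-729} - \frac{299}{1122}\right) - 4197 = \left(\left(-390 + 508\right) \left(- \frac{1}{729}\right) - \frac{299}{1122}\right) - 4197 = \left(118 \left(- \frac{1}{729}\right) - \frac{299}{1122}\right) - 4197 = \left(- \frac{118}{729} - \frac{299}{1122}\right) - 4197 = - \frac{116789}{272646} - 4197 = - \frac{1144412051}{272646}$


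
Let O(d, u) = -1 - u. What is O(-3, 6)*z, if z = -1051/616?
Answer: 1051/88 ≈ 11.943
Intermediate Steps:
z = -1051/616 (z = -1051*1/616 = -1051/616 ≈ -1.7062)
O(-3, 6)*z = (-1 - 1*6)*(-1051/616) = (-1 - 6)*(-1051/616) = -7*(-1051/616) = 1051/88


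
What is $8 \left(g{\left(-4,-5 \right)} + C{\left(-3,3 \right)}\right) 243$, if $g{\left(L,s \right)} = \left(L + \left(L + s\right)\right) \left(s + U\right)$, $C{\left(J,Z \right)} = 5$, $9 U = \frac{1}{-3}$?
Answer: $137016$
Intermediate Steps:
$U = - \frac{1}{27}$ ($U = \frac{1}{9 \left(-3\right)} = \frac{1}{9} \left(- \frac{1}{3}\right) = - \frac{1}{27} \approx -0.037037$)
$g{\left(L,s \right)} = \left(- \frac{1}{27} + s\right) \left(s + 2 L\right)$ ($g{\left(L,s \right)} = \left(L + \left(L + s\right)\right) \left(s - \frac{1}{27}\right) = \left(s + 2 L\right) \left(- \frac{1}{27} + s\right) = \left(- \frac{1}{27} + s\right) \left(s + 2 L\right)$)
$8 \left(g{\left(-4,-5 \right)} + C{\left(-3,3 \right)}\right) 243 = 8 \left(\left(\left(-5\right)^{2} - - \frac{8}{27} - - \frac{5}{27} + 2 \left(-4\right) \left(-5\right)\right) + 5\right) 243 = 8 \left(\left(25 + \frac{8}{27} + \frac{5}{27} + 40\right) + 5\right) 243 = 8 \left(\frac{1768}{27} + 5\right) 243 = 8 \cdot \frac{1903}{27} \cdot 243 = \frac{15224}{27} \cdot 243 = 137016$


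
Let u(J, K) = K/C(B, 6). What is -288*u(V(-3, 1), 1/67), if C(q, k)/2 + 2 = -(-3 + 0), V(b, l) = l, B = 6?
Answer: -144/67 ≈ -2.1493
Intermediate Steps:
C(q, k) = 2 (C(q, k) = -4 + 2*(-(-3 + 0)) = -4 + 2*(-1*(-3)) = -4 + 2*3 = -4 + 6 = 2)
u(J, K) = K/2
-288*u(V(-3, 1), 1/67) = -144/67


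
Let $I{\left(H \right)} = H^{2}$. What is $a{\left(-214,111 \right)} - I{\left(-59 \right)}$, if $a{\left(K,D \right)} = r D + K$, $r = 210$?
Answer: $19615$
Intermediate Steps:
$a{\left(K,D \right)} = K + 210 D$ ($a{\left(K,D \right)} = 210 D + K = K + 210 D$)
$a{\left(-214,111 \right)} - I{\left(-59 \right)} = \left(-214 + 210 \cdot 111\right) - \left(-59\right)^{2} = \left(-214 + 23310\right) - 3481 = 23096 - 3481 = 19615$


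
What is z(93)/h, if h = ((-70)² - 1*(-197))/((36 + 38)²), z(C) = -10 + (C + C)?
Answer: 963776/5097 ≈ 189.09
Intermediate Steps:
z(C) = -10 + 2*C
h = 5097/5476 (h = (4900 + 197)/(74²) = 5097/5476 ≈ 0.93079)
z(93)/h = (-10 + 2*93)/(5097/5476) = (-10 + 186)*(5476/5097) = 176*(5476/5097) = 963776/5097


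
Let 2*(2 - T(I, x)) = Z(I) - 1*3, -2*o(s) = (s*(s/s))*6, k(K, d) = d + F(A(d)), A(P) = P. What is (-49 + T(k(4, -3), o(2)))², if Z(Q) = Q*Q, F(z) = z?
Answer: 16129/4 ≈ 4032.3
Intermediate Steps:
Z(Q) = Q²
k(K, d) = 2*d (k(K, d) = d + d = 2*d)
o(s) = -3*s (o(s) = -s*(s/s)*6/2 = -s*1*6/2 = -s*6/2 = -3*s)
T(I, x) = 7/2 - I²/2 (T(I, x) = 2 - (I² - 1*3)/2 = 2 - (I² - 3)/2 = 2 - (-3 + I²)/2 = 2 + (3/2 - I²/2) = 7/2 - I²/2)
(-49 + T(k(4, -3), o(2)))² = (-49 + (7/2 - (2*(-3))²/2))² = (-49 + (7/2 - ½*(-6)²))² = (-49 + (7/2 - ½*36))² = (-49 + (7/2 - 18))² = (-49 - 29/2)² = (-127/2)² = 16129/4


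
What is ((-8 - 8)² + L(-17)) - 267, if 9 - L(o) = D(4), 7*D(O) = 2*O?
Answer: -22/7 ≈ -3.1429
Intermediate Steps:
D(O) = 2*O/7 (D(O) = (2*O)/7 = 2*O/7)
L(o) = 55/7 (L(o) = 9 - 2*4/7 = 9 - 1*8/7 = 9 - 8/7 = 55/7)
((-8 - 8)² + L(-17)) - 267 = ((-8 - 8)² + 55/7) - 267 = ((-16)² + 55/7) - 267 = (256 + 55/7) - 267 = 1847/7 - 267 = -22/7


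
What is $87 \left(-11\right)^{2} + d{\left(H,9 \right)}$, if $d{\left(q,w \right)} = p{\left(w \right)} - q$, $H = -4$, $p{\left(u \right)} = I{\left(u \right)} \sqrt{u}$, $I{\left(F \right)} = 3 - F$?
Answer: $10513$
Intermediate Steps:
$p{\left(u \right)} = \sqrt{u} \left(3 - u\right)$ ($p{\left(u \right)} = \left(3 - u\right) \sqrt{u} = \sqrt{u} \left(3 - u\right)$)
$d{\left(q,w \right)} = - q + \sqrt{w} \left(3 - w\right)$ ($d{\left(q,w \right)} = \sqrt{w} \left(3 - w\right) - q = - q + \sqrt{w} \left(3 - w\right)$)
$87 \left(-11\right)^{2} + d{\left(H,9 \right)} = 87 \left(-11\right)^{2} - \left(-4 + \sqrt{9} \left(-3 + 9\right)\right) = 87 \cdot 121 + \left(4 - 3 \cdot 6\right) = 10527 + \left(4 - 18\right) = 10527 - 14 = 10513$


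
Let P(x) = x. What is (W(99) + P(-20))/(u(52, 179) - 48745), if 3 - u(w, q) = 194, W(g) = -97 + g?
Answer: 3/8156 ≈ 0.00036783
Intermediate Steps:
u(w, q) = -191 (u(w, q) = 3 - 1*194 = 3 - 194 = -191)
(W(99) + P(-20))/(u(52, 179) - 48745) = ((-97 + 99) - 20)/(-191 - 48745) = (2 - 20)/(-48936) = -18*(-1/48936) = 3/8156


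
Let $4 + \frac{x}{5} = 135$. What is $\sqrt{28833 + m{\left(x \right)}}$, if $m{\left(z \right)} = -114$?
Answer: $3 \sqrt{3191} \approx 169.47$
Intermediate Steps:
$x = 655$ ($x = -20 + 5 \cdot 135 = -20 + 675 = 655$)
$\sqrt{28833 + m{\left(x \right)}} = \sqrt{28833 - 114} = \sqrt{28719} = 3 \sqrt{3191}$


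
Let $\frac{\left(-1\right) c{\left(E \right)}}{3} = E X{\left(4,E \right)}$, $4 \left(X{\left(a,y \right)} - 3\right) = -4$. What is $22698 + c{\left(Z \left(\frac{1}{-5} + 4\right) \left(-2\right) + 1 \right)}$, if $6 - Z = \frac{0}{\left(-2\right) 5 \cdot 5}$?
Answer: $\frac{114828}{5} \approx 22966.0$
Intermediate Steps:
$X{\left(a,y \right)} = 2$ ($X{\left(a,y \right)} = 3 + \frac{1}{4} \left(-4\right) = 3 - 1 = 2$)
$Z = 6$ ($Z = 6 - \frac{0}{\left(-2\right) 5 \cdot 5} = 6 - \frac{0}{\left(-10\right) 5} = 6 - \frac{0}{-50} = 6 - 0 \left(- \frac{1}{50}\right) = 6 - 0 = 6 + 0 = 6$)
$c{\left(E \right)} = - 6 E$ ($c{\left(E \right)} = - 3 E 2 = - 3 \cdot 2 E = - 6 E$)
$22698 + c{\left(Z \left(\frac{1}{-5} + 4\right) \left(-2\right) + 1 \right)} = 22698 - 6 \left(6 \left(\frac{1}{-5} + 4\right) \left(-2\right) + 1\right) = 22698 - 6 \left(6 \left(- \frac{1}{5} + 4\right) \left(-2\right) + 1\right) = 22698 - 6 \left(6 \cdot \frac{19}{5} \left(-2\right) + 1\right) = 22698 - 6 \left(6 \left(- \frac{38}{5}\right) + 1\right) = 22698 - 6 \left(- \frac{228}{5} + 1\right) = 22698 - - \frac{1338}{5} = 22698 + \frac{1338}{5} = \frac{114828}{5}$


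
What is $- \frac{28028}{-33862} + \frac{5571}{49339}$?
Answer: $\frac{785759347}{835358609} \approx 0.94063$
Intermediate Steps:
$- \frac{28028}{-33862} + \frac{5571}{49339} = \left(-28028\right) \left(- \frac{1}{33862}\right) + 5571 \cdot \frac{1}{49339} = \frac{14014}{16931} + \frac{5571}{49339} = \frac{785759347}{835358609}$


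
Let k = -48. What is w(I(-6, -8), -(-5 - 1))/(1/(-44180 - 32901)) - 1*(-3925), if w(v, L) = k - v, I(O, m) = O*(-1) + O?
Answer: 3703813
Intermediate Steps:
I(O, m) = 0 (I(O, m) = -O + O = 0)
w(v, L) = -48 - v
w(I(-6, -8), -(-5 - 1))/(1/(-44180 - 32901)) - 1*(-3925) = (-48 - 1*0)/(1/(-44180 - 32901)) - 1*(-3925) = (-48 + 0)/(1/(-77081)) + 3925 = -48/(-1/77081) + 3925 = -48*(-77081) + 3925 = 3699888 + 3925 = 3703813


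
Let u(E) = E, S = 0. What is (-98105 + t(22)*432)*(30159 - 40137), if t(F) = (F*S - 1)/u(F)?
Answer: 10769963838/11 ≈ 9.7909e+8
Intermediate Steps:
t(F) = -1/F (t(F) = (F*0 - 1)/F = (0 - 1)/F = -1/F)
(-98105 + t(22)*432)*(30159 - 40137) = (-98105 - 1/22*432)*(30159 - 40137) = (-98105 - 1*1/22*432)*(-9978) = (-98105 - 1/22*432)*(-9978) = (-98105 - 216/11)*(-9978) = -1079371/11*(-9978) = 10769963838/11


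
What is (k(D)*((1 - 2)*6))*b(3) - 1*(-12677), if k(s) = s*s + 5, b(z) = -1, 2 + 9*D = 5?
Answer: 38123/3 ≈ 12708.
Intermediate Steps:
D = ⅓ (D = -2/9 + (⅑)*5 = -2/9 + 5/9 = ⅓ ≈ 0.33333)
k(s) = 5 + s² (k(s) = s² + 5 = 5 + s²)
(k(D)*((1 - 2)*6))*b(3) - 1*(-12677) = ((5 + (⅓)²)*((1 - 2)*6))*(-1) - 1*(-12677) = ((5 + ⅑)*(-1*6))*(-1) + 12677 = ((46/9)*(-6))*(-1) + 12677 = -92/3*(-1) + 12677 = 92/3 + 12677 = 38123/3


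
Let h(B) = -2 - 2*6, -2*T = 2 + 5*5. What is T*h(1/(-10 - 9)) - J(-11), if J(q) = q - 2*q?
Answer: 178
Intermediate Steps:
T = -27/2 (T = -(2 + 5*5)/2 = -(2 + 25)/2 = -½*27 = -27/2 ≈ -13.500)
J(q) = -q
h(B) = -14 (h(B) = -2 - 12 = -14)
T*h(1/(-10 - 9)) - J(-11) = -27/2*(-14) - (-1)*(-11) = 189 - 1*11 = 189 - 11 = 178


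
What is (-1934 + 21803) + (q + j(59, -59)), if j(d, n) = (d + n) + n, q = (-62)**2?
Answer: 23654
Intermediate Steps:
q = 3844
j(d, n) = d + 2*n
(-1934 + 21803) + (q + j(59, -59)) = (-1934 + 21803) + (3844 + (59 + 2*(-59))) = 19869 + (3844 + (59 - 118)) = 19869 + (3844 - 59) = 19869 + 3785 = 23654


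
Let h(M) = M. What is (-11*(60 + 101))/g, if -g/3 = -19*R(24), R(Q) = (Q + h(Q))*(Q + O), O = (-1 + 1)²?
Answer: -1771/65664 ≈ -0.026971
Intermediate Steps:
O = 0 (O = 0² = 0)
R(Q) = 2*Q² (R(Q) = (Q + Q)*(Q + 0) = (2*Q)*Q = 2*Q²)
g = 65664 (g = -(-57)*2*24² = -(-57)*2*576 = -(-57)*1152 = -3*(-21888) = 65664)
(-11*(60 + 101))/g = -11*(60 + 101)/65664 = -11*161*(1/65664) = -1771*1/65664 = -1771/65664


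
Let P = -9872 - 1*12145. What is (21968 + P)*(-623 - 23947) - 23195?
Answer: 1180735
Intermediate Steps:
P = -22017 (P = -9872 - 12145 = -22017)
(21968 + P)*(-623 - 23947) - 23195 = (21968 - 22017)*(-623 - 23947) - 23195 = -49*(-24570) - 23195 = 1203930 - 23195 = 1180735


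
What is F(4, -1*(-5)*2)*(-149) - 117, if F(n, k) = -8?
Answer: 1075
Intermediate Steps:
F(4, -1*(-5)*2)*(-149) - 117 = -8*(-149) - 117 = 1192 - 117 = 1075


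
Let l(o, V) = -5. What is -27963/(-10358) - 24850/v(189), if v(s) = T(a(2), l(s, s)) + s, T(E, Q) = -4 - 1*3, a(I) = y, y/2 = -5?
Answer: -18021931/134654 ≈ -133.84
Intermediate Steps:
y = -10 (y = 2*(-5) = -10)
a(I) = -10
T(E, Q) = -7 (T(E, Q) = -4 - 3 = -7)
v(s) = -7 + s
-27963/(-10358) - 24850/v(189) = -27963/(-10358) - 24850/(-7 + 189) = -27963*(-1/10358) - 24850/182 = 27963/10358 - 24850*1/182 = 27963/10358 - 1775/13 = -18021931/134654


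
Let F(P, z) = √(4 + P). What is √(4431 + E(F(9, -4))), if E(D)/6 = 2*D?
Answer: √(4431 + 12*√13) ≈ 66.890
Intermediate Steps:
E(D) = 12*D (E(D) = 6*(2*D) = 12*D)
√(4431 + E(F(9, -4))) = √(4431 + 12*√(4 + 9)) = √(4431 + 12*√13)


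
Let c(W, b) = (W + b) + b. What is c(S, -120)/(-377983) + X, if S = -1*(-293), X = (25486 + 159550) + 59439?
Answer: 92407393872/377983 ≈ 2.4448e+5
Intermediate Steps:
X = 244475 (X = 185036 + 59439 = 244475)
S = 293
c(W, b) = W + 2*b
c(S, -120)/(-377983) + X = (293 + 2*(-120))/(-377983) + 244475 = (293 - 240)*(-1/377983) + 244475 = 53*(-1/377983) + 244475 = -53/377983 + 244475 = 92407393872/377983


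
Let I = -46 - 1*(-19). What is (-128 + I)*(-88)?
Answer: 13640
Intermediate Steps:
I = -27 (I = -46 + 19 = -27)
(-128 + I)*(-88) = (-128 - 27)*(-88) = -155*(-88) = 13640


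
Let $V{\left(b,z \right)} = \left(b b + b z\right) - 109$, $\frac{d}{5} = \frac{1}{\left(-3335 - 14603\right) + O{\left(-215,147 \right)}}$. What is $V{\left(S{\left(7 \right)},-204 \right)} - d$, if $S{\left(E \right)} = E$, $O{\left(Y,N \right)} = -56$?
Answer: $- \frac{26775067}{17994} \approx -1488.0$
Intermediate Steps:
$d = - \frac{5}{17994}$ ($d = \frac{5}{\left(-3335 - 14603\right) - 56} = \frac{5}{-17938 - 56} = \frac{5}{-17994} = 5 \left(- \frac{1}{17994}\right) = - \frac{5}{17994} \approx -0.00027787$)
$V{\left(b,z \right)} = -109 + b^{2} + b z$ ($V{\left(b,z \right)} = \left(b^{2} + b z\right) - 109 = -109 + b^{2} + b z$)
$V{\left(S{\left(7 \right)},-204 \right)} - d = \left(-109 + 7^{2} + 7 \left(-204\right)\right) - - \frac{5}{17994} = \left(-109 + 49 - 1428\right) + \frac{5}{17994} = -1488 + \frac{5}{17994} = - \frac{26775067}{17994}$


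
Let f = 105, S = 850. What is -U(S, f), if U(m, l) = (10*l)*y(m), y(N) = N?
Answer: -892500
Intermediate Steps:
U(m, l) = 10*l*m (U(m, l) = (10*l)*m = 10*l*m)
-U(S, f) = -10*105*850 = -1*892500 = -892500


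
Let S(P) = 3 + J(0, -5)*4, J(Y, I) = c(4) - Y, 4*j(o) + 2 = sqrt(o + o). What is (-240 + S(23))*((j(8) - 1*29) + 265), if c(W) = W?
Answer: -104533/2 ≈ -52267.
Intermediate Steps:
j(o) = -1/2 + sqrt(2)*sqrt(o)/4 (j(o) = -1/2 + sqrt(o + o)/4 = -1/2 + sqrt(2*o)/4 = -1/2 + (sqrt(2)*sqrt(o))/4 = -1/2 + sqrt(2)*sqrt(o)/4)
J(Y, I) = 4 - Y
S(P) = 19 (S(P) = 3 + (4 - 1*0)*4 = 3 + (4 + 0)*4 = 3 + 4*4 = 3 + 16 = 19)
(-240 + S(23))*((j(8) - 1*29) + 265) = (-240 + 19)*(((-1/2 + sqrt(2)*sqrt(8)/4) - 1*29) + 265) = -221*(((-1/2 + sqrt(2)*(2*sqrt(2))/4) - 29) + 265) = -221*(((-1/2 + 1) - 29) + 265) = -221*((1/2 - 29) + 265) = -221*(-57/2 + 265) = -221*473/2 = -104533/2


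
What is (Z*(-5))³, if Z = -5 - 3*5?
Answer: 1000000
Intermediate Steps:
Z = -20 (Z = -5 - 15 = -20)
(Z*(-5))³ = (-20*(-5))³ = 100³ = 1000000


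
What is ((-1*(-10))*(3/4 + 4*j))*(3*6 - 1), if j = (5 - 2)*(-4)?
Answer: -16065/2 ≈ -8032.5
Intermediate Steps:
j = -12 (j = 3*(-4) = -12)
((-1*(-10))*(3/4 + 4*j))*(3*6 - 1) = ((-1*(-10))*(3/4 + 4*(-12)))*(3*6 - 1) = (10*(3*(1/4) - 48))*(18 - 1) = (10*(3/4 - 48))*17 = (10*(-189/4))*17 = -945/2*17 = -16065/2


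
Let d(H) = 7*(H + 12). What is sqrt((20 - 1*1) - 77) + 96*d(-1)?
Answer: 7392 + I*sqrt(58) ≈ 7392.0 + 7.6158*I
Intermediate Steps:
d(H) = 84 + 7*H (d(H) = 7*(12 + H) = 84 + 7*H)
sqrt((20 - 1*1) - 77) + 96*d(-1) = sqrt((20 - 1*1) - 77) + 96*(84 + 7*(-1)) = sqrt((20 - 1) - 77) + 96*(84 - 7) = sqrt(19 - 77) + 96*77 = sqrt(-58) + 7392 = I*sqrt(58) + 7392 = 7392 + I*sqrt(58)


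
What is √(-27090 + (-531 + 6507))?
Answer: 3*I*√2346 ≈ 145.31*I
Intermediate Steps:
√(-27090 + (-531 + 6507)) = √(-27090 + 5976) = √(-21114) = 3*I*√2346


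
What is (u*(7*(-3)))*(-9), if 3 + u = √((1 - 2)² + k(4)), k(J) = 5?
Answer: -567 + 189*√6 ≈ -104.05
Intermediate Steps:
u = -3 + √6 (u = -3 + √((1 - 2)² + 5) = -3 + √((-1)² + 5) = -3 + √(1 + 5) = -3 + √6 ≈ -0.55051)
(u*(7*(-3)))*(-9) = ((-3 + √6)*(7*(-3)))*(-9) = ((-3 + √6)*(-21))*(-9) = (63 - 21*√6)*(-9) = -567 + 189*√6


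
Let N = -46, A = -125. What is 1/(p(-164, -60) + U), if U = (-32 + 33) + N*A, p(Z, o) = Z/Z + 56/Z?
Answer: 41/235818 ≈ 0.00017386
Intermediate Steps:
p(Z, o) = 1 + 56/Z
U = 5751 (U = (-32 + 33) - 46*(-125) = 1 + 5750 = 5751)
1/(p(-164, -60) + U) = 1/((56 - 164)/(-164) + 5751) = 1/(-1/164*(-108) + 5751) = 1/(27/41 + 5751) = 1/(235818/41) = 41/235818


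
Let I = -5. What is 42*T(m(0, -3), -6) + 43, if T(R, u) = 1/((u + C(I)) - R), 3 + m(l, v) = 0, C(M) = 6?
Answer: 57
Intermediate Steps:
m(l, v) = -3 (m(l, v) = -3 + 0 = -3)
T(R, u) = 1/(6 + u - R) (T(R, u) = 1/((u + 6) - R) = 1/((6 + u) - R) = 1/(6 + u - R))
42*T(m(0, -3), -6) + 43 = 42/(6 - 6 - 1*(-3)) + 43 = 42/(6 - 6 + 3) + 43 = 42/3 + 43 = 42*(⅓) + 43 = 14 + 43 = 57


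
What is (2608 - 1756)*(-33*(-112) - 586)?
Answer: 2649720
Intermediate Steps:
(2608 - 1756)*(-33*(-112) - 586) = 852*(3696 - 586) = 852*3110 = 2649720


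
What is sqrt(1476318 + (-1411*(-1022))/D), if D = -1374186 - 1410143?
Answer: 2*sqrt(2861283383723518205)/2784329 ≈ 1215.0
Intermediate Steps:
D = -2784329
sqrt(1476318 + (-1411*(-1022))/D) = sqrt(1476318 - 1411*(-1022)/(-2784329)) = sqrt(1476318 + 1442042*(-1/2784329)) = sqrt(1476318 - 1442042/2784329) = sqrt(4110553578580/2784329) = 2*sqrt(2861283383723518205)/2784329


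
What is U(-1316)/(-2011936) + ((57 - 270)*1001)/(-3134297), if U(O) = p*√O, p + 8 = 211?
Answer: 213213/3134297 - 203*I*√329/1005968 ≈ 0.068026 - 0.0036602*I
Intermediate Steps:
p = 203 (p = -8 + 211 = 203)
U(O) = 203*√O
U(-1316)/(-2011936) + ((57 - 270)*1001)/(-3134297) = (203*√(-1316))/(-2011936) + ((57 - 270)*1001)/(-3134297) = (203*(2*I*√329))*(-1/2011936) - 213*1001*(-1/3134297) = (406*I*√329)*(-1/2011936) - 213213*(-1/3134297) = -203*I*√329/1005968 + 213213/3134297 = 213213/3134297 - 203*I*√329/1005968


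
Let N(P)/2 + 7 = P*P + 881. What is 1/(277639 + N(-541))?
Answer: 1/864749 ≈ 1.1564e-6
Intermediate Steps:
N(P) = 1748 + 2*P² (N(P) = -14 + 2*(P*P + 881) = -14 + 2*(P² + 881) = -14 + 2*(881 + P²) = -14 + (1762 + 2*P²) = 1748 + 2*P²)
1/(277639 + N(-541)) = 1/(277639 + (1748 + 2*(-541)²)) = 1/(277639 + (1748 + 2*292681)) = 1/(277639 + (1748 + 585362)) = 1/(277639 + 587110) = 1/864749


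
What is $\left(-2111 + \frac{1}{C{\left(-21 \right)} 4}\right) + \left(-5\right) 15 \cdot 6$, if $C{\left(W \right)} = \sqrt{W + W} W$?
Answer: $-2561 + \frac{i \sqrt{42}}{3528} \approx -2561.0 + 0.0018369 i$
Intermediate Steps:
$C{\left(W \right)} = \sqrt{2} W^{\frac{3}{2}}$ ($C{\left(W \right)} = \sqrt{2 W} W = \sqrt{2} \sqrt{W} W = \sqrt{2} W^{\frac{3}{2}}$)
$\left(-2111 + \frac{1}{C{\left(-21 \right)} 4}\right) + \left(-5\right) 15 \cdot 6 = \left(-2111 + \frac{1}{\sqrt{2} \left(-21\right)^{\frac{3}{2}} \cdot 4}\right) + \left(-5\right) 15 \cdot 6 = \left(-2111 + \frac{1}{\sqrt{2} \left(- 21 i \sqrt{21}\right) 4}\right) - 450 = \left(-2111 + \frac{1}{- 21 i \sqrt{42} \cdot 4}\right) - 450 = \left(-2111 + \frac{1}{\left(-84\right) i \sqrt{42}}\right) - 450 = \left(-2111 + \frac{i \sqrt{42}}{3528}\right) - 450 = -2561 + \frac{i \sqrt{42}}{3528}$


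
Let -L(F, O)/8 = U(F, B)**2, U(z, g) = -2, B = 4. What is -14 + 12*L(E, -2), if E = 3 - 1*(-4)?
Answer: -398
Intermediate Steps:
E = 7 (E = 3 + 4 = 7)
L(F, O) = -32 (L(F, O) = -8*(-2)**2 = -8*4 = -32)
-14 + 12*L(E, -2) = -14 + 12*(-32) = -14 - 384 = -398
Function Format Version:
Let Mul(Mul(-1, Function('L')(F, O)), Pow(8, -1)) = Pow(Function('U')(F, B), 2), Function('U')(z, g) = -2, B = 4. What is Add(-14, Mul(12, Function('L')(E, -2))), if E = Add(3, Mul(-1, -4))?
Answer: -398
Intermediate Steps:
E = 7 (E = Add(3, 4) = 7)
Function('L')(F, O) = -32 (Function('L')(F, O) = Mul(-8, Pow(-2, 2)) = Mul(-8, 4) = -32)
Add(-14, Mul(12, Function('L')(E, -2))) = Add(-14, Mul(12, -32)) = Add(-14, -384) = -398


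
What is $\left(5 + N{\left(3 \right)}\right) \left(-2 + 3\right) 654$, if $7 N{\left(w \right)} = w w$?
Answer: $\frac{28776}{7} \approx 4110.9$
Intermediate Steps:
$N{\left(w \right)} = \frac{w^{2}}{7}$ ($N{\left(w \right)} = \frac{w w}{7} = \frac{w^{2}}{7}$)
$\left(5 + N{\left(3 \right)}\right) \left(-2 + 3\right) 654 = \left(5 + \frac{3^{2}}{7}\right) \left(-2 + 3\right) 654 = \left(5 + \frac{1}{7} \cdot 9\right) 1 \cdot 654 = \left(5 + \frac{9}{7}\right) 1 \cdot 654 = \frac{44}{7} \cdot 1 \cdot 654 = \frac{44}{7} \cdot 654 = \frac{28776}{7}$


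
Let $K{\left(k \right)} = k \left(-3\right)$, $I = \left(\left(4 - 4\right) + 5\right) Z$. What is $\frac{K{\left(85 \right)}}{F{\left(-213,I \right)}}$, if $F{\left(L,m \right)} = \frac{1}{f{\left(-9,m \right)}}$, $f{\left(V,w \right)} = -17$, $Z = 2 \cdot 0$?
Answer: $4335$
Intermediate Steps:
$Z = 0$
$I = 0$ ($I = \left(\left(4 - 4\right) + 5\right) 0 = \left(0 + 5\right) 0 = 5 \cdot 0 = 0$)
$K{\left(k \right)} = - 3 k$
$F{\left(L,m \right)} = - \frac{1}{17}$ ($F{\left(L,m \right)} = \frac{1}{-17} = - \frac{1}{17}$)
$\frac{K{\left(85 \right)}}{F{\left(-213,I \right)}} = \frac{\left(-3\right) 85}{- \frac{1}{17}} = \left(-255\right) \left(-17\right) = 4335$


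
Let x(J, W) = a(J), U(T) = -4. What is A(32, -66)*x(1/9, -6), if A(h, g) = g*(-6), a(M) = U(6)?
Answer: -1584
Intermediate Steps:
a(M) = -4
A(h, g) = -6*g
x(J, W) = -4
A(32, -66)*x(1/9, -6) = -6*(-66)*(-4) = 396*(-4) = -1584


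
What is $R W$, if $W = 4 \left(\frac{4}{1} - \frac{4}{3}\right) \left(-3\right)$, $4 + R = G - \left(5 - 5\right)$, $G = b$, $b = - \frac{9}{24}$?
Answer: $140$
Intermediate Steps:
$b = - \frac{3}{8}$ ($b = \left(-9\right) \frac{1}{24} = - \frac{3}{8} \approx -0.375$)
$G = - \frac{3}{8} \approx -0.375$
$R = - \frac{35}{8}$ ($R = -4 - \frac{3}{8} = - \frac{35}{8} \approx -4.375$)
$W = -32$ ($W = 4 \left(4 \cdot 1 - \frac{4}{3}\right) \left(-3\right) = 4 \left(4 - \frac{4}{3}\right) \left(-3\right) = 4 \cdot \frac{8}{3} \left(-3\right) = \frac{32}{3} \left(-3\right) = -32$)
$R W = \left(- \frac{35}{8}\right) \left(-32\right) = 140$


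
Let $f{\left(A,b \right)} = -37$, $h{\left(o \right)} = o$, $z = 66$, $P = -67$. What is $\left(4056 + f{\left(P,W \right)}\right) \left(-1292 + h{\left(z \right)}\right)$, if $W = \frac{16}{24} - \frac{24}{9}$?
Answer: $-4927294$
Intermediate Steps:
$W = -2$ ($W = 16 \cdot \frac{1}{24} - \frac{8}{3} = \frac{2}{3} - \frac{8}{3} = -2$)
$\left(4056 + f{\left(P,W \right)}\right) \left(-1292 + h{\left(z \right)}\right) = \left(4056 - 37\right) \left(-1292 + 66\right) = 4019 \left(-1226\right) = -4927294$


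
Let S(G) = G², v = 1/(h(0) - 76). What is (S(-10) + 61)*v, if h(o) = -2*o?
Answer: -161/76 ≈ -2.1184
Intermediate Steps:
v = -1/76 (v = 1/(-2*0 - 76) = 1/(0 - 76) = 1/(-76) = -1/76 ≈ -0.013158)
(S(-10) + 61)*v = ((-10)² + 61)*(-1/76) = (100 + 61)*(-1/76) = 161*(-1/76) = -161/76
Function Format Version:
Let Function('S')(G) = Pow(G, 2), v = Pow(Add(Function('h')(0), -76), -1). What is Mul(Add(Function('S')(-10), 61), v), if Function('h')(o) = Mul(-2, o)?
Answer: Rational(-161, 76) ≈ -2.1184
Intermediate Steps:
v = Rational(-1, 76) (v = Pow(Add(Mul(-2, 0), -76), -1) = Pow(Add(0, -76), -1) = Pow(-76, -1) = Rational(-1, 76) ≈ -0.013158)
Mul(Add(Function('S')(-10), 61), v) = Mul(Add(Pow(-10, 2), 61), Rational(-1, 76)) = Mul(Add(100, 61), Rational(-1, 76)) = Mul(161, Rational(-1, 76)) = Rational(-161, 76)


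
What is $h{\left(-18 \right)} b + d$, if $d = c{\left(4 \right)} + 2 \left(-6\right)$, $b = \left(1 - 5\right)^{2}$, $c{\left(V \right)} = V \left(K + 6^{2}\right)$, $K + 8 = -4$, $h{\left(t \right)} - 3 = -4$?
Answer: $68$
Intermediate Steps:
$h{\left(t \right)} = -1$ ($h{\left(t \right)} = 3 - 4 = -1$)
$K = -12$ ($K = -8 - 4 = -12$)
$c{\left(V \right)} = 24 V$ ($c{\left(V \right)} = V \left(-12 + 6^{2}\right) = V \left(-12 + 36\right) = V 24 = 24 V$)
$b = 16$ ($b = \left(-4\right)^{2} = 16$)
$d = 84$ ($d = 24 \cdot 4 + 2 \left(-6\right) = 96 - 12 = 84$)
$h{\left(-18 \right)} b + d = \left(-1\right) 16 + 84 = -16 + 84 = 68$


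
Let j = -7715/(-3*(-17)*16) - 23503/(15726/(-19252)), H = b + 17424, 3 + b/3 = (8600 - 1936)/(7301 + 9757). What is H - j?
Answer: -22998383830657/2026808816 ≈ -11347.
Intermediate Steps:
b = -22255/2843 (b = -9 + 3*((8600 - 1936)/(7301 + 9757)) = -9 + 3*(6664/17058) = -9 + 3*(6664*(1/17058)) = -9 + 3*(3332/8529) = -9 + 3332/2843 = -22255/2843 ≈ -7.8280)
H = 49514177/2843 (H = -22255/2843 + 17424 = 49514177/2843 ≈ 17416.)
j = 20505675267/712912 (j = -7715/(51*16) - 23503/(15726*(-1/19252)) = -7715/816 - 23503/(-7863/9626) = -7715*1/816 - 23503*(-9626/7863) = -7715/816 + 226239878/7863 = 20505675267/712912 ≈ 28763.)
H - j = 49514177/2843 - 1*20505675267/712912 = 49514177/2843 - 20505675267/712912 = -22998383830657/2026808816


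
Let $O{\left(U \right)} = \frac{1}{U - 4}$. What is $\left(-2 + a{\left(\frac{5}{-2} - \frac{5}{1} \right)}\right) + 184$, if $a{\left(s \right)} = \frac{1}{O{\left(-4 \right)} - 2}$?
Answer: $\frac{3086}{17} \approx 181.53$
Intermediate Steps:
$O{\left(U \right)} = \frac{1}{-4 + U}$
$a{\left(s \right)} = - \frac{8}{17}$ ($a{\left(s \right)} = \frac{1}{\frac{1}{-4 - 4} - 2} = \frac{1}{\frac{1}{-8} - 2} = \frac{1}{- \frac{1}{8} - 2} = \frac{1}{- \frac{17}{8}} = - \frac{8}{17}$)
$\left(-2 + a{\left(\frac{5}{-2} - \frac{5}{1} \right)}\right) + 184 = \left(-2 - \frac{8}{17}\right) + 184 = - \frac{42}{17} + 184 = \frac{3086}{17}$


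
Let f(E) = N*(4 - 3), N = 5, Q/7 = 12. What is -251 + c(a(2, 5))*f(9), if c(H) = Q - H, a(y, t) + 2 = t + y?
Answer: 144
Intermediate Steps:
Q = 84 (Q = 7*12 = 84)
a(y, t) = -2 + t + y (a(y, t) = -2 + (t + y) = -2 + t + y)
f(E) = 5 (f(E) = 5*(4 - 3) = 5*1 = 5)
c(H) = 84 - H
-251 + c(a(2, 5))*f(9) = -251 + (84 - (-2 + 5 + 2))*5 = -251 + (84 - 1*5)*5 = -251 + (84 - 5)*5 = -251 + 79*5 = -251 + 395 = 144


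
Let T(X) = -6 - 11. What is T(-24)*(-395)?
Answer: 6715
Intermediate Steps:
T(X) = -17
T(-24)*(-395) = -17*(-395) = 6715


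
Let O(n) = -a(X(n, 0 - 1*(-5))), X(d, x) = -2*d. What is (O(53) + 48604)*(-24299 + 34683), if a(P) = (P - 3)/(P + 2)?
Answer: 6561009686/13 ≈ 5.0469e+8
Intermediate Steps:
a(P) = (-3 + P)/(2 + P)
O(n) = -(-3 - 2*n)/(2 - 2*n)
(O(53) + 48604)*(-24299 + 34683) = ((-3/2 - 1*53)/(-1 + 53) + 48604)*(-24299 + 34683) = ((-3/2 - 53)/52 + 48604)*10384 = ((1/52)*(-109/2) + 48604)*10384 = (-109/104 + 48604)*10384 = (5054707/104)*10384 = 6561009686/13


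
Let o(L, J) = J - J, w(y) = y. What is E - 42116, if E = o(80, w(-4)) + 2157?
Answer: -39959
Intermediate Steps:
o(L, J) = 0
E = 2157 (E = 0 + 2157 = 2157)
E - 42116 = 2157 - 42116 = -39959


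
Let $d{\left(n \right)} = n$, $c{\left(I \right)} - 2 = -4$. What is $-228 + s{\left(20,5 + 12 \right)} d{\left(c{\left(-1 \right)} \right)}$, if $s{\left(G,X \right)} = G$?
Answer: $-268$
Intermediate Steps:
$c{\left(I \right)} = -2$ ($c{\left(I \right)} = 2 - 4 = -2$)
$-228 + s{\left(20,5 + 12 \right)} d{\left(c{\left(-1 \right)} \right)} = -228 + 20 \left(-2\right) = -228 - 40 = -268$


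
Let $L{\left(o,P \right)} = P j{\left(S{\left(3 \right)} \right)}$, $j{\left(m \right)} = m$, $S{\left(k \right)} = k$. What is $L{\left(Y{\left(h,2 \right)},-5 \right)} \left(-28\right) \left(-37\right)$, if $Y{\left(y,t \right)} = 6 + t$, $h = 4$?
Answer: $-15540$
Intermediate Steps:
$L{\left(o,P \right)} = 3 P$ ($L{\left(o,P \right)} = P 3 = 3 P$)
$L{\left(Y{\left(h,2 \right)},-5 \right)} \left(-28\right) \left(-37\right) = 3 \left(-5\right) \left(-28\right) \left(-37\right) = \left(-15\right) \left(-28\right) \left(-37\right) = 420 \left(-37\right) = -15540$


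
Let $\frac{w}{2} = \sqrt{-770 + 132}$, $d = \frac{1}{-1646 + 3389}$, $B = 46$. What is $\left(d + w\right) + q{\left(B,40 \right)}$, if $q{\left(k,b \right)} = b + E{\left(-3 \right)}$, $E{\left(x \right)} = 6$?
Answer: $\frac{80179}{1743} + 2 i \sqrt{638} \approx 46.001 + 50.517 i$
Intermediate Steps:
$d = \frac{1}{1743} \approx 0.00057372$
$w = 2 i \sqrt{638}$ ($w = 2 \sqrt{-770 + 132} = 2 \sqrt{-638} = 2 i \sqrt{638} \approx 50.517 i$)
$q{\left(k,b \right)} = 6 + b$ ($q{\left(k,b \right)} = b + 6 = 6 + b$)
$\left(d + w\right) + q{\left(B,40 \right)} = \left(\frac{1}{1743} + 2 i \sqrt{638}\right) + \left(6 + 40\right) = \left(\frac{1}{1743} + 2 i \sqrt{638}\right) + 46 = \frac{80179}{1743} + 2 i \sqrt{638}$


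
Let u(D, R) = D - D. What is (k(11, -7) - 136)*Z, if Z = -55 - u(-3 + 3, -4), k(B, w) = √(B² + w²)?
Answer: 7480 - 55*√170 ≈ 6762.9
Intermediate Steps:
u(D, R) = 0
Z = -55 (Z = -55 - 1*0 = -55 + 0 = -55)
(k(11, -7) - 136)*Z = (√(11² + (-7)²) - 136)*(-55) = (√(121 + 49) - 136)*(-55) = (√170 - 136)*(-55) = (-136 + √170)*(-55) = 7480 - 55*√170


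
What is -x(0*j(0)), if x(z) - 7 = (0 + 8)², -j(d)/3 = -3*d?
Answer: -71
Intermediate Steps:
j(d) = 9*d (j(d) = -(-9)*d = 9*d)
x(z) = 71 (x(z) = 7 + (0 + 8)² = 7 + 8² = 7 + 64 = 71)
-x(0*j(0)) = -1*71 = -71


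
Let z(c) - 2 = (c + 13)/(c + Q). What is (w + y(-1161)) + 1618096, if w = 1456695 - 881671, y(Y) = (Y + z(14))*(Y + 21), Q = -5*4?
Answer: 3519510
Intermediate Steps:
Q = -20
z(c) = 2 + (13 + c)/(-20 + c) (z(c) = 2 + (c + 13)/(c - 20) = 2 + (13 + c)/(-20 + c))
y(Y) = (21 + Y)*(-5/2 + Y) (y(Y) = (Y + 3*(-9 + 14)/(-20 + 14))*(Y + 21) = (Y + 3*5/(-6))*(21 + Y) = (Y + 3*(-1/6)*5)*(21 + Y) = (Y - 5/2)*(21 + Y) = (-5/2 + Y)*(21 + Y) = (21 + Y)*(-5/2 + Y))
w = 575024
(w + y(-1161)) + 1618096 = (575024 + (-105/2 + (-1161)**2 + (37/2)*(-1161))) + 1618096 = (575024 + (-105/2 + 1347921 - 42957/2)) + 1618096 = (575024 + 1326390) + 1618096 = 1901414 + 1618096 = 3519510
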